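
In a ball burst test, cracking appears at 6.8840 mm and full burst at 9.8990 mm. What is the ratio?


Formula: Ratio = crack / burst
Substituting: Ratio = 6.8840 / 9.8990
Result: 0.6954


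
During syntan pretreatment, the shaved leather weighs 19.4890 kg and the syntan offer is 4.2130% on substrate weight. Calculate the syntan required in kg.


Formula: Syntan = substrate * pct / 100
Substituting: Syntan = 19.4890 * 4.2130 / 100
Result: 0.8211 kg


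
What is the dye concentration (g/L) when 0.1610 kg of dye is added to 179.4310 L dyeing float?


Formula: Conc = dye_mass(kg) / volume(L) * 1000
Substituting: Conc = 0.1610 / 179.4310 * 1000
Result: 0.8973 g/L


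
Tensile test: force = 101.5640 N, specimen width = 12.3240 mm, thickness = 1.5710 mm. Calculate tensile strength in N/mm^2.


Formula: TS = force / (width * thickness)
Substituting: TS = 101.5640 / (12.3240 * 1.5710)
Result: 5.2458 N/mm^2


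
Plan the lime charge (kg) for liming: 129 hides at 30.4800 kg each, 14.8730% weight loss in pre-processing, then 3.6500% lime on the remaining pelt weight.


Total_raw = N * avg_wt = 129 * 30.4800 = 3931.9200 kg
Substrate = Total_raw * (1 - loss/100) = 3931.9200 * (1 - 14.8730/100) = 3347.1255 kg
Lime = Substrate * pct / 100 = 3347.1255 * 3.6500 / 100 = 122.1701 kg


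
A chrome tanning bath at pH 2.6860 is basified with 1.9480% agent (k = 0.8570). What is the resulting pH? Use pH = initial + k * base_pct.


Formula: pH_final = pH_initial + k * base_pct
Substituting: pH_final = 2.6860 + 0.8570 * 1.9480
Result: 4.3554


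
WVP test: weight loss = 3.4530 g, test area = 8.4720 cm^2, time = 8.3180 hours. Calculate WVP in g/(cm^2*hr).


Formula: WVP = loss / (area * time)
Substituting: WVP = 3.4530 / (8.4720 * 8.3180)
Result: 0.0489995 g/(cm^2*hr)


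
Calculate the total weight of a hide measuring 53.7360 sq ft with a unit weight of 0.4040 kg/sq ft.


Formula: Weight = area * weight_per_sqft
Substituting: Weight = 53.7360 * 0.4040
Result: 21.7093 kg


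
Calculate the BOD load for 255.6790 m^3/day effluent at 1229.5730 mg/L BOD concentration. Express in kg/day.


Formula: BOD_load = volume * conc / 1000
Substituting: BOD_load = 255.6790 * 1229.5730 / 1000
Result: 314.3760 kg/day


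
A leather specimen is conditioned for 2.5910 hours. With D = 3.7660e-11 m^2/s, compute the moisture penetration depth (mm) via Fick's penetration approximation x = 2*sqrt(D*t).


t = 2.5910 hr * 3600 = 9327.6000 s
D * t = 3.7660e-11 * 9327.6000 = 3.5128e-07
x = 2 * sqrt(D*t) = 2 * sqrt(3.5128e-07) = 0.00118537 m = 1.1854 mm


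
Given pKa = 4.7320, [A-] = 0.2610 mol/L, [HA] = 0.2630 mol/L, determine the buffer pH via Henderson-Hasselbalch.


ratio = [A-] / [HA] = 0.2610 / 0.2630 = 0.9924
log10(ratio) = -0.00331524
pH = pKa + log10(ratio) = 4.7320 - 0.00331524 = 4.7287


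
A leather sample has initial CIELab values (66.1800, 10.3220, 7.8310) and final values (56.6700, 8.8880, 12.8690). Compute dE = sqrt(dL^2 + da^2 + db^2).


dL = -9.5100, da = -1.4340, db = 5.0380
dE = sqrt((-9.5100)^2 + (-1.4340)^2 + 5.0380^2) = 10.8572


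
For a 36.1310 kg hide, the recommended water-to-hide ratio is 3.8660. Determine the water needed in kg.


Formula: Water = hide_weight * ratio
Substituting: Water = 36.1310 * 3.8660
Result: 139.6824 kg


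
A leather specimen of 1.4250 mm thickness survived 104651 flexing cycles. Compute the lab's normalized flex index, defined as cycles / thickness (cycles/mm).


Formula: Index = cycles / thickness
Substituting: Index = 104651 / 1.4250
Result: 73439.2982 cycles/mm


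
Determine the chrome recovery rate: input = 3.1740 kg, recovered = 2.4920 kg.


Formula: Recovery = recovered / input * 100
Substituting: Recovery = 2.4920 / 3.1740 * 100
Result: 78.5129 %


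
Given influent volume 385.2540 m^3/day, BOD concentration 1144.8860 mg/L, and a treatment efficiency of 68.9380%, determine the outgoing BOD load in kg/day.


Load_in = volume * conc / 1000 = 385.2540 * 1144.8860 / 1000 = 441.0719 kg/day
Removed = Load_in * eff / 100 = 441.0719 * 68.9380 / 100 = 304.0662 kg/day
Load_out = Load_in - Removed = 441.0719 - 304.0662 = 137.0058 kg/day


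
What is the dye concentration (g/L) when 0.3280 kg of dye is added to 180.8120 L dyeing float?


Formula: Conc = dye_mass(kg) / volume(L) * 1000
Substituting: Conc = 0.3280 / 180.8120 * 1000
Result: 1.8140 g/L


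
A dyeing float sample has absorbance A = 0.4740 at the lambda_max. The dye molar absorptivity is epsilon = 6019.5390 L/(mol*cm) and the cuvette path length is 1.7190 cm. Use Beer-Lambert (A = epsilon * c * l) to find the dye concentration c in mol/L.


Formula: c = A / (epsilon * l)
Substituting: c = 0.4740 / (6019.5390 * 1.7190)
Result: 4.5808e-05 mol/L


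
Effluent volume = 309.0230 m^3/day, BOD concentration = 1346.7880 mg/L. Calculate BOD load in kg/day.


Formula: BOD_load = volume * conc / 1000
Substituting: BOD_load = 309.0230 * 1346.7880 / 1000
Result: 416.1885 kg/day


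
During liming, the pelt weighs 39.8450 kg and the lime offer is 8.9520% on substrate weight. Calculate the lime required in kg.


Formula: Lime = substrate * pct / 100
Substituting: Lime = 39.8450 * 8.9520 / 100
Result: 3.5669 kg


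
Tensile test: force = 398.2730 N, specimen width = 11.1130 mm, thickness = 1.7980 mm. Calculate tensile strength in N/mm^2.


Formula: TS = force / (width * thickness)
Substituting: TS = 398.2730 / (11.1130 * 1.7980)
Result: 19.9324 N/mm^2


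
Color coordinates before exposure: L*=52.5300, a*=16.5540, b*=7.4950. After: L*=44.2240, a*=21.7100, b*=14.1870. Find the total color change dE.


dL = -8.3060, da = 5.1560, db = 6.6920
dE = sqrt((-8.3060)^2 + 5.1560^2 + 6.6920^2) = 11.8472


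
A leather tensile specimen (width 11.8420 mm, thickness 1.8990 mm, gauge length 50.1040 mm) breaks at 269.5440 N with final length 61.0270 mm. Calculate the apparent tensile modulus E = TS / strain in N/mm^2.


TS = F / (w * t) = 269.5440 / (11.8420 * 1.8990) = 11.9861 N/mm^2
strain = (Lf - L0) / L0 = (61.0270 - 50.1040) / 50.1040 = 0.2180
E = TS / strain = 11.9861 / 0.2180 = 54.9807 N/mm^2


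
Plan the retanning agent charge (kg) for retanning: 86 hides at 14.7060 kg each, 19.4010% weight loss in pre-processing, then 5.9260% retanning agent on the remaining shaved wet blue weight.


Total_raw = N * avg_wt = 86 * 14.7060 = 1264.7160 kg
Substrate = Total_raw * (1 - loss/100) = 1264.7160 * (1 - 19.4010/100) = 1019.3484 kg
Retan = Substrate * pct / 100 = 1019.3484 * 5.9260 / 100 = 60.4066 kg


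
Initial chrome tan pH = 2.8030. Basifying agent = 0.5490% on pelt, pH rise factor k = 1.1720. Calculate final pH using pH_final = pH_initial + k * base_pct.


Formula: pH_final = pH_initial + k * base_pct
Substituting: pH_final = 2.8030 + 1.1720 * 0.5490
Result: 3.4464


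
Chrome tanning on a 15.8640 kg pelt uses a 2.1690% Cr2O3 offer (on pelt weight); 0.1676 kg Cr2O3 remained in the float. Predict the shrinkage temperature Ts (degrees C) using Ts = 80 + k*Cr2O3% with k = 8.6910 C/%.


Offered = pelt * offer_pct / 100 = 15.8640 * 2.1690 / 100 = 0.3441 kg
Uptake = offered - residual = 0.3441 - 0.1676 = 0.1765 kg
Cr2O3% on pelt = uptake / pelt * 100 = 0.1765 / 15.8640 * 100 = 1.1125 %
Ts = 80 + k * Cr2O3% = 80 + 8.6910 * 1.1125 = 89.6689 C


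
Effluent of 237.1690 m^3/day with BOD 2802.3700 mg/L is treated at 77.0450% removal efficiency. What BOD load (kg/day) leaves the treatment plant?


Load_in = volume * conc / 1000 = 237.1690 * 2802.3700 / 1000 = 664.6353 kg/day
Removed = Load_in * eff / 100 = 664.6353 * 77.0450 / 100 = 512.0683 kg/day
Load_out = Load_in - Removed = 664.6353 - 512.0683 = 152.5670 kg/day


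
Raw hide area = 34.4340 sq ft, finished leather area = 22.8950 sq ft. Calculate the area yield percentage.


Formula: Yield = finished / raw * 100
Substituting: Yield = 22.8950 / 34.4340 * 100
Result: 66.4895 %


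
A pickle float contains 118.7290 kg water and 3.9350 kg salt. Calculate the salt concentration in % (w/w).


Formula: Conc = salt / (water + salt) * 100
Substituting: Conc = 3.9350 / (118.7290 + 3.9350) * 100
Result: 3.2080 %


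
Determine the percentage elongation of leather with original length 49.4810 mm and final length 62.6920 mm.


Formula: Elongation = (Lf - L0) / L0 * 100
Substituting: Elongation = (62.6920 - 49.4810) / 49.4810 * 100
Result: 26.6991 %


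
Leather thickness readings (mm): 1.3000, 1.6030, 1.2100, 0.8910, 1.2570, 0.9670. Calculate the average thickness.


Formula: Average = sum / n
Substituting: Average = 7.2280 / 6
Result: 1.2047 mm


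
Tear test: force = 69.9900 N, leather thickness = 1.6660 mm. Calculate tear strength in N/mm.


Formula: Tear strength = force / thickness
Substituting: Tear strength = 69.9900 / 1.6660
Result: 42.0108 N/mm


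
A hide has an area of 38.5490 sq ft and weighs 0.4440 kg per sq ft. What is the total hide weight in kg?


Formula: Weight = area * weight_per_sqft
Substituting: Weight = 38.5490 * 0.4440
Result: 17.1158 kg


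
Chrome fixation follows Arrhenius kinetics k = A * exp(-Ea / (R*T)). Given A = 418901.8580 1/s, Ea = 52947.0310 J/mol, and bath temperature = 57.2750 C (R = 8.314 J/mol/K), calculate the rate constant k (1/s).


T_K = T_C + 273.15 = 57.2750 + 273.15 = 330.4250 K
exponent = -Ea / (R * T_K) = -52947.0310 / (8.314 * 330.4250) = -19.2734
k = A * exp(exponent) = 418901.8580 * exp(-19.2734) = 0.00178556 1/s


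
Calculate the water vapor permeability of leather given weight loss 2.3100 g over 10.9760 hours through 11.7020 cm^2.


Formula: WVP = loss / (area * time)
Substituting: WVP = 2.3100 / (11.7020 * 10.9760)
Result: 0.0179849 g/(cm^2*hr)


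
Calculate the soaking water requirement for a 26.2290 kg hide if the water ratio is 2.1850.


Formula: Water = hide_weight * ratio
Substituting: Water = 26.2290 * 2.1850
Result: 57.3104 kg


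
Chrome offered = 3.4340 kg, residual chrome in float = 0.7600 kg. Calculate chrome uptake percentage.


Formula: Uptake = (offered - residual) / offered * 100
Substituting: Uptake = (3.4340 - 0.7600) / 3.4340 * 100
Result: 77.8684 %


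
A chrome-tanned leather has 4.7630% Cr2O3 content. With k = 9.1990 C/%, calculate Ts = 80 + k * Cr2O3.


Formula: Ts = 80 + k * Cr2O3
Substituting: Ts = 80 + 9.1990 * 4.7630
Result: 123.8148 C


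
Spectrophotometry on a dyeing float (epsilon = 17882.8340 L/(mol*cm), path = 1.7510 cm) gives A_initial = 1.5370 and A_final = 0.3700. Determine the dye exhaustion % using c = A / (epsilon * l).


c_initial = A_i / (epsilon * l) = 1.5370 / (17882.8340 * 1.7510) = 4.9085e-05 mol/L
c_final = A_f / (epsilon * l) = 0.3700 / (17882.8340 * 1.7510) = 1.1816e-05 mol/L
Exhaustion = (c_initial - c_final) / c_initial * 100 = (4.9085e-05 - 1.1816e-05) / 4.9085e-05 * 100 = 75.9271 %


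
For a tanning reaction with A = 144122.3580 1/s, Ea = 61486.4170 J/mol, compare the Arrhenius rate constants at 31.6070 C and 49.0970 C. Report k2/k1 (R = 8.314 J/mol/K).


T1 = 31.6070 + 273.15 = 304.7570 K; T2 = 49.0970 + 273.15 = 322.2470 K
k1 = A * exp(-Ea/(R*T1)) = 144122.3580 * exp(-61486.4170/(8.314*304.7570)) = 4.1660e-06 1/s
k2 = A * exp(-Ea/(R*T2)) = 144122.3580 * exp(-61486.4170/(8.314*322.2470)) = 1.5550e-05 1/s
k2/k1 = 1.5550e-05 / 4.1660e-06 = 3.7326


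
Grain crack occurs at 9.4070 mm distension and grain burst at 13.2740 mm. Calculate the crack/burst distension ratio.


Formula: Ratio = crack / burst
Substituting: Ratio = 9.4070 / 13.2740
Result: 0.7087


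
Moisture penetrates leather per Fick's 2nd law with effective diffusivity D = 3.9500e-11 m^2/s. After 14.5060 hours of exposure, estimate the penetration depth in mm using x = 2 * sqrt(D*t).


t = 14.5060 hr * 3600 = 52221.6000 s
D * t = 3.9500e-11 * 52221.6000 = 2.0628e-06
x = 2 * sqrt(D*t) = 2 * sqrt(2.0628e-06) = 0.00287246 m = 2.8725 mm


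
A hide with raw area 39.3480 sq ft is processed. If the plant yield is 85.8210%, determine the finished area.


Formula: finished = raw * yield / 100
Substituting: finished = 39.3480 * 85.8210 / 100
Result: 33.7688 sq ft


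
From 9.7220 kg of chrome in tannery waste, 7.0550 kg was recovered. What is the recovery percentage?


Formula: Recovery = recovered / input * 100
Substituting: Recovery = 7.0550 / 9.7220 * 100
Result: 72.5674 %


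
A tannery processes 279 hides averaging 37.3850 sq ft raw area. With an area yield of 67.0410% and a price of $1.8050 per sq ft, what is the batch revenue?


Raw_total = N * avg_area = 279 * 37.3850 = 10430.4150 sq ft
Finished = Raw_total * yield / 100 = 10430.4150 * 67.0410 / 100 = 6992.6545 sq ft
Value = Finished * price = 6992.6545 * 1.8050 = 12621.7414 $


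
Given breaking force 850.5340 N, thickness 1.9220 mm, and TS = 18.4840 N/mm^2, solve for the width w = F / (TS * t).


Formula: w = F / (TS * t)
Substituting: w = 850.5340 / (18.4840 * 1.9220)
Result: 23.9410 mm


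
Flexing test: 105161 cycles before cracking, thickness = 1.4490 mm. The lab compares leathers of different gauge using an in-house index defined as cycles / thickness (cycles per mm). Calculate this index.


Formula: Index = cycles / thickness
Substituting: Index = 105161 / 1.4490
Result: 72574.8792 cycles/mm


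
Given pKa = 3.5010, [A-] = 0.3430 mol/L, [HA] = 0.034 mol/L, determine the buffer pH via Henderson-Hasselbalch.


ratio = [A-] / [HA] = 0.3430 / 0.034 = 10.0882
log10(ratio) = 1.0038
pH = pKa + log10(ratio) = 3.5010 + 1.0038 = 4.5048


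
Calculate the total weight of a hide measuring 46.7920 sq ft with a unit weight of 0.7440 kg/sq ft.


Formula: Weight = area * weight_per_sqft
Substituting: Weight = 46.7920 * 0.7440
Result: 34.8132 kg


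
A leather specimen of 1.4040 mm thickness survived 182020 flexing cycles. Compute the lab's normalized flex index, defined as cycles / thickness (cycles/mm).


Formula: Index = cycles / thickness
Substituting: Index = 182020 / 1.4040
Result: 129643.8746 cycles/mm


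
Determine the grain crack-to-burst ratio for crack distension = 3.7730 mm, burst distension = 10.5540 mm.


Formula: Ratio = crack / burst
Substituting: Ratio = 3.7730 / 10.5540
Result: 0.3575


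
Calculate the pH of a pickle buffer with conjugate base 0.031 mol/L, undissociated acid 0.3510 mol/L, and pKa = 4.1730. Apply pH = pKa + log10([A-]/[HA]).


ratio = [A-] / [HA] = 0.031 / 0.3510 = 0.0883191
log10(ratio) = -1.0539
pH = pKa + log10(ratio) = 4.1730 - 1.0539 = 3.1191


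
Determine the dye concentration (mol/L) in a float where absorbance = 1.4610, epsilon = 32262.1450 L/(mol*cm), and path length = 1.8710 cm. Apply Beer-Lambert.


Formula: c = A / (epsilon * l)
Substituting: c = 1.4610 / (32262.1450 * 1.8710)
Result: 2.4204e-05 mol/L


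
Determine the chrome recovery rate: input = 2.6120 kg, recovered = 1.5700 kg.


Formula: Recovery = recovered / input * 100
Substituting: Recovery = 1.5700 / 2.6120 * 100
Result: 60.1072 %


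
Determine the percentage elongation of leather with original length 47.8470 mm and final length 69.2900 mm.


Formula: Elongation = (Lf - L0) / L0 * 100
Substituting: Elongation = (69.2900 - 47.8470) / 47.8470 * 100
Result: 44.8158 %


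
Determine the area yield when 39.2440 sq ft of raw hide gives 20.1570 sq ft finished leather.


Formula: Yield = finished / raw * 100
Substituting: Yield = 20.1570 / 39.2440 * 100
Result: 51.3633 %


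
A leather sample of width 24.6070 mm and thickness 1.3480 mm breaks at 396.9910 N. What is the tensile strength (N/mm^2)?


Formula: TS = force / (width * thickness)
Substituting: TS = 396.9910 / (24.6070 * 1.3480)
Result: 11.9683 N/mm^2


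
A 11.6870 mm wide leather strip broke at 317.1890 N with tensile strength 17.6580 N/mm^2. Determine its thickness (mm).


Formula: t = F / (TS * w)
Substituting: t = 317.1890 / (17.6580 * 11.6870)
Result: 1.5370 mm


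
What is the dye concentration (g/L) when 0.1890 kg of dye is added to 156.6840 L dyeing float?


Formula: Conc = dye_mass(kg) / volume(L) * 1000
Substituting: Conc = 0.1890 / 156.6840 * 1000
Result: 1.2062 g/L


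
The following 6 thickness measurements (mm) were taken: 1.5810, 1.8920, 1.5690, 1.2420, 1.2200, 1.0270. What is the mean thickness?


Formula: Average = sum / n
Substituting: Average = 8.5310 / 6
Result: 1.4218 mm


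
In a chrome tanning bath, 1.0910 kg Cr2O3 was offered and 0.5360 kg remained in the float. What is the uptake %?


Formula: Uptake = (offered - residual) / offered * 100
Substituting: Uptake = (1.0910 - 0.5360) / 1.0910 * 100
Result: 50.8708 %


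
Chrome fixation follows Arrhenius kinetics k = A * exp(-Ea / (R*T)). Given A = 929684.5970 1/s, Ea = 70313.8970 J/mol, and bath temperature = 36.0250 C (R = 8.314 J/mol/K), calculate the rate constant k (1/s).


T_K = T_C + 273.15 = 36.0250 + 273.15 = 309.1750 K
exponent = -Ea / (R * T_K) = -70313.8970 / (8.314 * 309.1750) = -27.3544
k = A * exp(exponent) = 929684.5970 * exp(-27.3544) = 1.2260e-06 1/s


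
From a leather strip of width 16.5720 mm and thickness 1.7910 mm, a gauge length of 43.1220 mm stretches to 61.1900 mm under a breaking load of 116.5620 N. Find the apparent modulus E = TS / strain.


TS = F / (w * t) = 116.5620 / (16.5720 * 1.7910) = 3.9272 N/mm^2
strain = (Lf - L0) / L0 = (61.1900 - 43.1220) / 43.1220 = 0.4190
E = TS / strain = 3.9272 / 0.4190 = 9.3729 N/mm^2


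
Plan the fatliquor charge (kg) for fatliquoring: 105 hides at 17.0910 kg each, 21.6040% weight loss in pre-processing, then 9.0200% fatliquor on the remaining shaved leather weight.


Total_raw = N * avg_wt = 105 * 17.0910 = 1794.5550 kg
Substrate = Total_raw * (1 - loss/100) = 1794.5550 * (1 - 21.6040/100) = 1406.8593 kg
Fat = Substrate * pct / 100 = 1406.8593 * 9.0200 / 100 = 126.8987 kg


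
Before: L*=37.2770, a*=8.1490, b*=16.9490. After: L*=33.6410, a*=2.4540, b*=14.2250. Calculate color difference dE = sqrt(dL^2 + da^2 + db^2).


dL = -3.6360, da = -5.6950, db = -2.7240
dE = sqrt((-3.6360)^2 + (-5.6950)^2 + (-2.7240)^2) = 7.2852


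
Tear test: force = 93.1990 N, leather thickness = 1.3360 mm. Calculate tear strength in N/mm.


Formula: Tear strength = force / thickness
Substituting: Tear strength = 93.1990 / 1.3360
Result: 69.7597 N/mm


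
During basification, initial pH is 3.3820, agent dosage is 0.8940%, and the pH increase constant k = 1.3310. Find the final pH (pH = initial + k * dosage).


Formula: pH_final = pH_initial + k * base_pct
Substituting: pH_final = 3.3820 + 1.3310 * 0.8940
Result: 4.5719


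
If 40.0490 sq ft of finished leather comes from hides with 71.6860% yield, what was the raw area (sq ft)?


Formula: raw = finished * 100 / yield
Substituting: raw = 40.0490 * 100 / 71.6860
Result: 55.8673 sq ft


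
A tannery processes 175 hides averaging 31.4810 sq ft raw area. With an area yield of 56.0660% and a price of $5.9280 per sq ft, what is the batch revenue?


Raw_total = N * avg_area = 175 * 31.4810 = 5509.1750 sq ft
Finished = Raw_total * yield / 100 = 5509.1750 * 56.0660 / 100 = 3088.7741 sq ft
Value = Finished * price = 3088.7741 * 5.9280 = 18310.2526 $


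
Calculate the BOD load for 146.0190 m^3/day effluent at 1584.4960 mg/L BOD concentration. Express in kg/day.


Formula: BOD_load = volume * conc / 1000
Substituting: BOD_load = 146.0190 * 1584.4960 / 1000
Result: 231.3665 kg/day


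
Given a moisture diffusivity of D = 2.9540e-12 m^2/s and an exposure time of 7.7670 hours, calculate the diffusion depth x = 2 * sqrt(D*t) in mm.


t = 7.7670 hr * 3600 = 27961.2000 s
D * t = 2.9540e-12 * 27961.2000 = 8.2597e-08
x = 2 * sqrt(D*t) = 2 * sqrt(8.2597e-08) = 5.7480e-04 m = 0.5748 mm


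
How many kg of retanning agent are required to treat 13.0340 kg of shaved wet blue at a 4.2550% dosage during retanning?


Formula: Retan = substrate * pct / 100
Substituting: Retan = 13.0340 * 4.2550 / 100
Result: 0.5546 kg


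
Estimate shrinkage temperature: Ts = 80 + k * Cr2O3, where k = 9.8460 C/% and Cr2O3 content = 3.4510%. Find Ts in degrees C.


Formula: Ts = 80 + k * Cr2O3
Substituting: Ts = 80 + 9.8460 * 3.4510
Result: 113.9785 C


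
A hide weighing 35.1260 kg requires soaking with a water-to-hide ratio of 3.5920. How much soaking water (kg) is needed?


Formula: Water = hide_weight * ratio
Substituting: Water = 35.1260 * 3.5920
Result: 126.1726 kg


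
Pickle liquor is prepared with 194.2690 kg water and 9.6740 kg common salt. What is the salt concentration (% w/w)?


Formula: Conc = salt / (water + salt) * 100
Substituting: Conc = 9.6740 / (194.2690 + 9.6740) * 100
Result: 4.7435 %


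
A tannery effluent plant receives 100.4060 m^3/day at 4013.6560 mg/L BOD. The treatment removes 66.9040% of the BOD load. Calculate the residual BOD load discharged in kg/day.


Load_in = volume * conc / 1000 = 100.4060 * 4013.6560 / 1000 = 402.9951 kg/day
Removed = Load_in * eff / 100 = 402.9951 * 66.9040 / 100 = 269.6199 kg/day
Load_out = Load_in - Removed = 402.9951 - 269.6199 = 133.3753 kg/day


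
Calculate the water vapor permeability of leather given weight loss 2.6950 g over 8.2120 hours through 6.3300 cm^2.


Formula: WVP = loss / (area * time)
Substituting: WVP = 2.6950 / (6.3300 * 8.2120)
Result: 0.0518449 g/(cm^2*hr)


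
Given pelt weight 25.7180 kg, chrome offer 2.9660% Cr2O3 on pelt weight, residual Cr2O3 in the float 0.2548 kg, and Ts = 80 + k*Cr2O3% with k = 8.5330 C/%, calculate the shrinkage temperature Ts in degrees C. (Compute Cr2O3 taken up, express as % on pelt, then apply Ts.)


Offered = pelt * offer_pct / 100 = 25.7180 * 2.9660 / 100 = 0.7628 kg
Uptake = offered - residual = 0.7628 - 0.2548 = 0.5080 kg
Cr2O3% on pelt = uptake / pelt * 100 = 0.5080 / 25.7180 * 100 = 1.9753 %
Ts = 80 + k * Cr2O3% = 80 + 8.5330 * 1.9753 = 96.8548 C


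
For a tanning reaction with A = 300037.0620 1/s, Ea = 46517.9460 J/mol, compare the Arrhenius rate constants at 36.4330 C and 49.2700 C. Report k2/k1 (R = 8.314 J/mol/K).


T1 = 36.4330 + 273.15 = 309.5830 K; T2 = 49.2700 + 273.15 = 322.4200 K
k1 = A * exp(-Ea/(R*T1)) = 300037.0620 * exp(-46517.9460/(8.314*309.5830)) = 0.00424731 1/s
k2 = A * exp(-Ea/(R*T2)) = 300037.0620 * exp(-46517.9460/(8.314*322.4200)) = 0.00872209 1/s
k2/k1 = 0.00872209 / 0.00424731 = 2.0536


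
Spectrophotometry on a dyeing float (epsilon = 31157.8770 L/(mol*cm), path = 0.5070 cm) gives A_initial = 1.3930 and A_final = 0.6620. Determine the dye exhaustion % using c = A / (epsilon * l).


c_initial = A_i / (epsilon * l) = 1.3930 / (31157.8770 * 0.5070) = 8.8181e-05 mol/L
c_final = A_f / (epsilon * l) = 0.6620 / (31157.8770 * 0.5070) = 4.1907e-05 mol/L
Exhaustion = (c_initial - c_final) / c_initial * 100 = (8.8181e-05 - 4.1907e-05) / 8.8181e-05 * 100 = 52.4767 %


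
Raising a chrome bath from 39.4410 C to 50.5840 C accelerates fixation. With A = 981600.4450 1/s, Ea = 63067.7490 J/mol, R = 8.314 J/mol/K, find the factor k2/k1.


T1 = 39.4410 + 273.15 = 312.5910 K; T2 = 50.5840 + 273.15 = 323.7340 K
k1 = A * exp(-Ea/(R*T1)) = 981600.4450 * exp(-63067.7490/(8.314*312.5910)) = 2.8366e-05 1/s
k2 = A * exp(-Ea/(R*T2)) = 981600.4450 * exp(-63067.7490/(8.314*323.7340)) = 6.5397e-05 1/s
k2/k1 = 6.5397e-05 / 2.8366e-05 = 2.3055


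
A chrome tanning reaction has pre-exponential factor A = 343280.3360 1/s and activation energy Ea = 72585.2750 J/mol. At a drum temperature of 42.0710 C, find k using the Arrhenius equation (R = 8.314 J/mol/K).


T_K = T_C + 273.15 = 42.0710 + 273.15 = 315.2210 K
exponent = -Ea / (R * T_K) = -72585.2750 / (8.314 * 315.2210) = -27.6964
k = A * exp(exponent) = 343280.3360 * exp(-27.6964) = 3.2155e-07 1/s


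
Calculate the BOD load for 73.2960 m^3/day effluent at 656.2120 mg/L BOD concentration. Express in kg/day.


Formula: BOD_load = volume * conc / 1000
Substituting: BOD_load = 73.2960 * 656.2120 / 1000
Result: 48.0977 kg/day


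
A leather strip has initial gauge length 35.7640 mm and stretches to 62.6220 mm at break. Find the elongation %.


Formula: Elongation = (Lf - L0) / L0 * 100
Substituting: Elongation = (62.6220 - 35.7640) / 35.7640 * 100
Result: 75.0979 %


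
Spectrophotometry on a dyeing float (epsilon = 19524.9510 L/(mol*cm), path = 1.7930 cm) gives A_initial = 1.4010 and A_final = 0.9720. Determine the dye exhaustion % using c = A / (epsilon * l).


c_initial = A_i / (epsilon * l) = 1.4010 / (19524.9510 * 1.7930) = 4.0019e-05 mol/L
c_final = A_f / (epsilon * l) = 0.9720 / (19524.9510 * 1.7930) = 2.7765e-05 mol/L
Exhaustion = (c_initial - c_final) / c_initial * 100 = (4.0019e-05 - 2.7765e-05) / 4.0019e-05 * 100 = 30.6210 %


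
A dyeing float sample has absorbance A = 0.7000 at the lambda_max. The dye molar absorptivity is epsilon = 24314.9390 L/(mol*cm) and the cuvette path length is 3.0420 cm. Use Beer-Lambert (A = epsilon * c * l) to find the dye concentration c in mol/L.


Formula: c = A / (epsilon * l)
Substituting: c = 0.7000 / (24314.9390 * 3.0420)
Result: 9.4638e-06 mol/L


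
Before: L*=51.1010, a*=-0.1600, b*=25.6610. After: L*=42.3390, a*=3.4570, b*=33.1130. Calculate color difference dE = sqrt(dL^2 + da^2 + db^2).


dL = -8.7620, da = 3.6170, db = 7.4520
dE = sqrt((-8.7620)^2 + 3.6170^2 + 7.4520^2) = 12.0577


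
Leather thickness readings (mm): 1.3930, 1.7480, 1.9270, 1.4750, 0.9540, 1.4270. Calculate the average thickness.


Formula: Average = sum / n
Substituting: Average = 8.9240 / 6
Result: 1.4873 mm


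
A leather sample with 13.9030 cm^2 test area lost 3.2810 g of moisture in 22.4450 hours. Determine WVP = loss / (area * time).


Formula: WVP = loss / (area * time)
Substituting: WVP = 3.2810 / (13.9030 * 22.4450)
Result: 0.0105142 g/(cm^2*hr)


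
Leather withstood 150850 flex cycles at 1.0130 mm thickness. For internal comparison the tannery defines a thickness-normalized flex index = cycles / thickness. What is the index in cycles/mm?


Formula: Index = cycles / thickness
Substituting: Index = 150850 / 1.0130
Result: 148914.1165 cycles/mm


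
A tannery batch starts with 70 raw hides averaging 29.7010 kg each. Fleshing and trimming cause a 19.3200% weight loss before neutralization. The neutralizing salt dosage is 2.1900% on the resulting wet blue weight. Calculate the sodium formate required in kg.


Total_raw = N * avg_wt = 70 * 29.7010 = 2079.0700 kg
Substrate = Total_raw * (1 - loss/100) = 2079.0700 * (1 - 19.3200/100) = 1677.3937 kg
Neutralizer = Substrate * pct / 100 = 1677.3937 * 2.1900 / 100 = 36.7349 kg


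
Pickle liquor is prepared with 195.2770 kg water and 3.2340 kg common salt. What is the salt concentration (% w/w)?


Formula: Conc = salt / (water + salt) * 100
Substituting: Conc = 3.2340 / (195.2770 + 3.2340) * 100
Result: 1.6291 %


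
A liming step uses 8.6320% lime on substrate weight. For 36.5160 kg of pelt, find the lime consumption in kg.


Formula: Lime = substrate * pct / 100
Substituting: Lime = 36.5160 * 8.6320 / 100
Result: 3.1521 kg


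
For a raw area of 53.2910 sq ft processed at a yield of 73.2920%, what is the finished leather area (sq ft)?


Formula: finished = raw * yield / 100
Substituting: finished = 53.2910 * 73.2920 / 100
Result: 39.0580 sq ft


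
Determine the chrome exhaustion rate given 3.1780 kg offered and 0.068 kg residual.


Formula: Uptake = (offered - residual) / offered * 100
Substituting: Uptake = (3.1780 - 0.068) / 3.1780 * 100
Result: 97.8603 %


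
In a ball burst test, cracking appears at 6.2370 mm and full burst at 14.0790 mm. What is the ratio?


Formula: Ratio = crack / burst
Substituting: Ratio = 6.2370 / 14.0790
Result: 0.4430


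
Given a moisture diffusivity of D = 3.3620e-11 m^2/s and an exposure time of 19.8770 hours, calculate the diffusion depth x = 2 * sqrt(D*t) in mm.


t = 19.8770 hr * 3600 = 71557.2000 s
D * t = 3.3620e-11 * 71557.2000 = 2.4058e-06
x = 2 * sqrt(D*t) = 2 * sqrt(2.4058e-06) = 0.0031021 m = 3.1021 mm


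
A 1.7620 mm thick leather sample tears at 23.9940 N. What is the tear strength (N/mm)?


Formula: Tear strength = force / thickness
Substituting: Tear strength = 23.9940 / 1.7620
Result: 13.6175 N/mm


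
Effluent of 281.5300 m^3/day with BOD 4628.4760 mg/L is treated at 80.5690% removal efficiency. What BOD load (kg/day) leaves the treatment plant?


Load_in = volume * conc / 1000 = 281.5300 * 4628.4760 / 1000 = 1303.0548 kg/day
Removed = Load_in * eff / 100 = 1303.0548 * 80.5690 / 100 = 1049.8583 kg/day
Load_out = Load_in - Removed = 1303.0548 - 1049.8583 = 253.1966 kg/day


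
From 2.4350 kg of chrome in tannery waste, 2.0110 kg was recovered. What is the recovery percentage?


Formula: Recovery = recovered / input * 100
Substituting: Recovery = 2.0110 / 2.4350 * 100
Result: 82.5873 %


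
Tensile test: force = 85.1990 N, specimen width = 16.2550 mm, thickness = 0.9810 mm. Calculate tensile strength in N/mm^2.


Formula: TS = force / (width * thickness)
Substituting: TS = 85.1990 / (16.2550 * 0.9810)
Result: 5.3429 N/mm^2


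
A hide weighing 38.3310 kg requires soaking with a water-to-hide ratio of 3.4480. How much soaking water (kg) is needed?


Formula: Water = hide_weight * ratio
Substituting: Water = 38.3310 * 3.4480
Result: 132.1653 kg


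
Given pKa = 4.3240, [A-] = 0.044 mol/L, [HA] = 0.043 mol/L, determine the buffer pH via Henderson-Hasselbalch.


ratio = [A-] / [HA] = 0.044 / 0.043 = 1.0233
log10(ratio) = 0.00998422
pH = pKa + log10(ratio) = 4.3240 + 0.00998422 = 4.3340


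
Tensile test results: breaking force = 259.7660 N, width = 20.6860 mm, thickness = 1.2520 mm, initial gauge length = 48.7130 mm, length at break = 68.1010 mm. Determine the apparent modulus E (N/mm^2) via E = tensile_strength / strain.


TS = F / (w * t) = 259.7660 / (20.6860 * 1.2520) = 10.0300 N/mm^2
strain = (Lf - L0) / L0 = (68.1010 - 48.7130) / 48.7130 = 0.3980
E = TS / strain = 10.0300 / 0.3980 = 25.2007 N/mm^2


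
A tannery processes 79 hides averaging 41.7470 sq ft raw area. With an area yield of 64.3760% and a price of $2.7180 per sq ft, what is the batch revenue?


Raw_total = N * avg_area = 79 * 41.7470 = 3298.0130 sq ft
Finished = Raw_total * yield / 100 = 3298.0130 * 64.3760 / 100 = 2123.1288 sq ft
Value = Finished * price = 2123.1288 * 2.7180 = 5770.6642 $


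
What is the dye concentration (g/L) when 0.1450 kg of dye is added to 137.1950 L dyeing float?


Formula: Conc = dye_mass(kg) / volume(L) * 1000
Substituting: Conc = 0.1450 / 137.1950 * 1000
Result: 1.0569 g/L


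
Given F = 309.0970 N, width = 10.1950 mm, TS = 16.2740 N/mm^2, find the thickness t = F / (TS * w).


Formula: t = F / (TS * w)
Substituting: t = 309.0970 / (16.2740 * 10.1950)
Result: 1.8630 mm


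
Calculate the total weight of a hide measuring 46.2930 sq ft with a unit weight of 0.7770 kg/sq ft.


Formula: Weight = area * weight_per_sqft
Substituting: Weight = 46.2930 * 0.7770
Result: 35.9697 kg


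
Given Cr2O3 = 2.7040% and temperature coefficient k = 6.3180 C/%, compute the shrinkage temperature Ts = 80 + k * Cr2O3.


Formula: Ts = 80 + k * Cr2O3
Substituting: Ts = 80 + 6.3180 * 2.7040
Result: 97.0839 C


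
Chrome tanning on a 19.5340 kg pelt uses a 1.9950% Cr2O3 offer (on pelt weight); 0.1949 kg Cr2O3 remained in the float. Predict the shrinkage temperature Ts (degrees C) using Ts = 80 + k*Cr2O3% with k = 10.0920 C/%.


Offered = pelt * offer_pct / 100 = 19.5340 * 1.9950 / 100 = 0.3897 kg
Uptake = offered - residual = 0.3897 - 0.1949 = 0.1948 kg
Cr2O3% on pelt = uptake / pelt * 100 = 0.1948 / 19.5340 * 100 = 0.9973 %
Ts = 80 + k * Cr2O3% = 80 + 10.0920 * 0.9973 = 90.0643 C


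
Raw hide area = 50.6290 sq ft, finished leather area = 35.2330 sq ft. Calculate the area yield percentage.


Formula: Yield = finished / raw * 100
Substituting: Yield = 35.2330 / 50.6290 * 100
Result: 69.5906 %


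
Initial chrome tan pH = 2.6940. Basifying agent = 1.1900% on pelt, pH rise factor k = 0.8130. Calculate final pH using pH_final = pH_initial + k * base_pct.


Formula: pH_final = pH_initial + k * base_pct
Substituting: pH_final = 2.6940 + 0.8130 * 1.1900
Result: 3.6615


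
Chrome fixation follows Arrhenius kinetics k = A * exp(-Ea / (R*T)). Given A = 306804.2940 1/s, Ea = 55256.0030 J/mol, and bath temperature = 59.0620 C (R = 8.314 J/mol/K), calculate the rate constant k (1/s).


T_K = T_C + 273.15 = 59.0620 + 273.15 = 332.2120 K
exponent = -Ea / (R * T_K) = -55256.0030 / (8.314 * 332.2120) = -20.0057
k = A * exp(exponent) = 306804.2940 * exp(-20.0057) = 6.2877e-04 1/s


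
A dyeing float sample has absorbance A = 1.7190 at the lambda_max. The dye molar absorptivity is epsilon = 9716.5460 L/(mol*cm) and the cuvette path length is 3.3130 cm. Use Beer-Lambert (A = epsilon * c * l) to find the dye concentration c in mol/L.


Formula: c = A / (epsilon * l)
Substituting: c = 1.7190 / (9716.5460 * 3.3130)
Result: 5.3400e-05 mol/L


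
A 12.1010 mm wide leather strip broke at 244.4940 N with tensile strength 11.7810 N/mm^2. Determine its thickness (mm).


Formula: t = F / (TS * w)
Substituting: t = 244.4940 / (11.7810 * 12.1010)
Result: 1.7150 mm


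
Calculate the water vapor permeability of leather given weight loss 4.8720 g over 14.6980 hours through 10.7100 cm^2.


Formula: WVP = loss / (area * time)
Substituting: WVP = 4.8720 / (10.7100 * 14.6980)
Result: 0.0309499 g/(cm^2*hr)


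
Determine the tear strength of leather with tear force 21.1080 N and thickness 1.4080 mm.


Formula: Tear strength = force / thickness
Substituting: Tear strength = 21.1080 / 1.4080
Result: 14.9915 N/mm


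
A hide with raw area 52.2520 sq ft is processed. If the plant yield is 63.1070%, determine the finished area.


Formula: finished = raw * yield / 100
Substituting: finished = 52.2520 * 63.1070 / 100
Result: 32.9747 sq ft


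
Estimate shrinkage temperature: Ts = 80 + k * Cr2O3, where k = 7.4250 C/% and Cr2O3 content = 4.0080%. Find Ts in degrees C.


Formula: Ts = 80 + k * Cr2O3
Substituting: Ts = 80 + 7.4250 * 4.0080
Result: 109.7594 C


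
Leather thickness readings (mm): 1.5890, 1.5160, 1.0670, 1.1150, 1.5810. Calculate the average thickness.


Formula: Average = sum / n
Substituting: Average = 6.8680 / 5
Result: 1.3736 mm


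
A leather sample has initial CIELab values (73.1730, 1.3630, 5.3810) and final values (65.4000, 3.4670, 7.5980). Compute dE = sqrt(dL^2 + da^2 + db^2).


dL = -7.7730, da = 2.1040, db = 2.2170
dE = sqrt((-7.7730)^2 + 2.1040^2 + 2.2170^2) = 8.3523


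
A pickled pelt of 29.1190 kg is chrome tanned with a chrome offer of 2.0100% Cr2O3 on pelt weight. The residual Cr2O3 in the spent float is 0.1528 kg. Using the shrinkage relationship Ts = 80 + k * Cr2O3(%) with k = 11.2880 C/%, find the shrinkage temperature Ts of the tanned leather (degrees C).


Offered = pelt * offer_pct / 100 = 29.1190 * 2.0100 / 100 = 0.5853 kg
Uptake = offered - residual = 0.5853 - 0.1528 = 0.4325 kg
Cr2O3% on pelt = uptake / pelt * 100 = 0.4325 / 29.1190 * 100 = 1.4853 %
Ts = 80 + k * Cr2O3% = 80 + 11.2880 * 1.4853 = 96.7656 C


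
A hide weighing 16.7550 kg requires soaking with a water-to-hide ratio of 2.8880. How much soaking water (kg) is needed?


Formula: Water = hide_weight * ratio
Substituting: Water = 16.7550 * 2.8880
Result: 48.3884 kg


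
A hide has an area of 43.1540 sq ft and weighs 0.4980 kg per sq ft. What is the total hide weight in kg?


Formula: Weight = area * weight_per_sqft
Substituting: Weight = 43.1540 * 0.4980
Result: 21.4907 kg


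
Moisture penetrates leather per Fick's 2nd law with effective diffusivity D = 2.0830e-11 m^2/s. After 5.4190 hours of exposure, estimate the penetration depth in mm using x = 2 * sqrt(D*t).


t = 5.4190 hr * 3600 = 19508.4000 s
D * t = 2.0830e-11 * 19508.4000 = 4.0636e-07
x = 2 * sqrt(D*t) = 2 * sqrt(4.0636e-07) = 0.00127493 m = 1.2749 mm


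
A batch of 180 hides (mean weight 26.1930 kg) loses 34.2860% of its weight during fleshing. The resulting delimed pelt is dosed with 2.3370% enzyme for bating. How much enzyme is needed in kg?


Total_raw = N * avg_wt = 180 * 26.1930 = 4714.7400 kg
Substrate = Total_raw * (1 - loss/100) = 4714.7400 * (1 - 34.2860/100) = 3098.2442 kg
Enzyme = Substrate * pct / 100 = 3098.2442 * 2.3370 / 100 = 72.4060 kg


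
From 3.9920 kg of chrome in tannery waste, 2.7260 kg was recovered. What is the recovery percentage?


Formula: Recovery = recovered / input * 100
Substituting: Recovery = 2.7260 / 3.9920 * 100
Result: 68.2866 %


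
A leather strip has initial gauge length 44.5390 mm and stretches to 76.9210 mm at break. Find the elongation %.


Formula: Elongation = (Lf - L0) / L0 * 100
Substituting: Elongation = (76.9210 - 44.5390) / 44.5390 * 100
Result: 72.7048 %


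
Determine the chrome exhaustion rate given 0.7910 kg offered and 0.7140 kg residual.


Formula: Uptake = (offered - residual) / offered * 100
Substituting: Uptake = (0.7910 - 0.7140) / 0.7910 * 100
Result: 9.7345 %


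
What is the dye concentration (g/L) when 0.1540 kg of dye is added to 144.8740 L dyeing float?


Formula: Conc = dye_mass(kg) / volume(L) * 1000
Substituting: Conc = 0.1540 / 144.8740 * 1000
Result: 1.0630 g/L


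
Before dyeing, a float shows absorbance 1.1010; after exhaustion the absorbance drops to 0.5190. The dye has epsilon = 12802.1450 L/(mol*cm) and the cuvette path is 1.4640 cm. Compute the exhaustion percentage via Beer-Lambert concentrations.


c_initial = A_i / (epsilon * l) = 1.1010 / (12802.1450 * 1.4640) = 5.8744e-05 mol/L
c_final = A_f / (epsilon * l) = 0.5190 / (12802.1450 * 1.4640) = 2.7691e-05 mol/L
Exhaustion = (c_initial - c_final) / c_initial * 100 = (5.8744e-05 - 2.7691e-05) / 5.8744e-05 * 100 = 52.8610 %


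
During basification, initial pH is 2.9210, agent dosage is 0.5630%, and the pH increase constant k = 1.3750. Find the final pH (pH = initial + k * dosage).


Formula: pH_final = pH_initial + k * base_pct
Substituting: pH_final = 2.9210 + 1.3750 * 0.5630
Result: 3.6951


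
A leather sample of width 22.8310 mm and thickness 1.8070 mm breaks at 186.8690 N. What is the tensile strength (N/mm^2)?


Formula: TS = force / (width * thickness)
Substituting: TS = 186.8690 / (22.8310 * 1.8070)
Result: 4.5295 N/mm^2


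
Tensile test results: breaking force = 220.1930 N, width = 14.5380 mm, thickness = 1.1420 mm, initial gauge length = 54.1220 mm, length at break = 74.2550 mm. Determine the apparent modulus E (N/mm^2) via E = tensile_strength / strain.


TS = F / (w * t) = 220.1930 / (14.5380 * 1.1420) = 13.2627 N/mm^2
strain = (Lf - L0) / L0 = (74.2550 - 54.1220) / 54.1220 = 0.3720
E = TS / strain = 13.2627 / 0.3720 = 35.6532 N/mm^2


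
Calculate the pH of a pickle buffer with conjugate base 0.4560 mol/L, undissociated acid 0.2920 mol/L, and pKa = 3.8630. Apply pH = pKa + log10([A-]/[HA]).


ratio = [A-] / [HA] = 0.4560 / 0.2920 = 1.5616
log10(ratio) = 0.1936
pH = pKa + log10(ratio) = 3.8630 + 0.1936 = 4.0566


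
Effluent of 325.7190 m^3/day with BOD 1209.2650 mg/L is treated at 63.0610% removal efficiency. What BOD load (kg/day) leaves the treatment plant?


Load_in = volume * conc / 1000 = 325.7190 * 1209.2650 / 1000 = 393.8806 kg/day
Removed = Load_in * eff / 100 = 393.8806 * 63.0610 / 100 = 248.3850 kg/day
Load_out = Load_in - Removed = 393.8806 - 248.3850 = 145.4955 kg/day


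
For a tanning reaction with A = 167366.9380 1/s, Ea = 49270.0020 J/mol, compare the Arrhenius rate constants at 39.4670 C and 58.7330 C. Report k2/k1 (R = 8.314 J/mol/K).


T1 = 39.4670 + 273.15 = 312.6170 K; T2 = 58.7330 + 273.15 = 331.8830 K
k1 = A * exp(-Ea/(R*T1)) = 167366.9380 * exp(-49270.0020/(8.314*312.6170)) = 9.7934e-04 1/s
k2 = A * exp(-Ea/(R*T2)) = 167366.9380 * exp(-49270.0020/(8.314*331.8830)) = 0.00294339 1/s
k2/k1 = 0.00294339 / 9.7934e-04 = 3.0055


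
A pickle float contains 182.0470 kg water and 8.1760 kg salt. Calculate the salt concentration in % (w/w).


Formula: Conc = salt / (water + salt) * 100
Substituting: Conc = 8.1760 / (182.0470 + 8.1760) * 100
Result: 4.2981 %
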